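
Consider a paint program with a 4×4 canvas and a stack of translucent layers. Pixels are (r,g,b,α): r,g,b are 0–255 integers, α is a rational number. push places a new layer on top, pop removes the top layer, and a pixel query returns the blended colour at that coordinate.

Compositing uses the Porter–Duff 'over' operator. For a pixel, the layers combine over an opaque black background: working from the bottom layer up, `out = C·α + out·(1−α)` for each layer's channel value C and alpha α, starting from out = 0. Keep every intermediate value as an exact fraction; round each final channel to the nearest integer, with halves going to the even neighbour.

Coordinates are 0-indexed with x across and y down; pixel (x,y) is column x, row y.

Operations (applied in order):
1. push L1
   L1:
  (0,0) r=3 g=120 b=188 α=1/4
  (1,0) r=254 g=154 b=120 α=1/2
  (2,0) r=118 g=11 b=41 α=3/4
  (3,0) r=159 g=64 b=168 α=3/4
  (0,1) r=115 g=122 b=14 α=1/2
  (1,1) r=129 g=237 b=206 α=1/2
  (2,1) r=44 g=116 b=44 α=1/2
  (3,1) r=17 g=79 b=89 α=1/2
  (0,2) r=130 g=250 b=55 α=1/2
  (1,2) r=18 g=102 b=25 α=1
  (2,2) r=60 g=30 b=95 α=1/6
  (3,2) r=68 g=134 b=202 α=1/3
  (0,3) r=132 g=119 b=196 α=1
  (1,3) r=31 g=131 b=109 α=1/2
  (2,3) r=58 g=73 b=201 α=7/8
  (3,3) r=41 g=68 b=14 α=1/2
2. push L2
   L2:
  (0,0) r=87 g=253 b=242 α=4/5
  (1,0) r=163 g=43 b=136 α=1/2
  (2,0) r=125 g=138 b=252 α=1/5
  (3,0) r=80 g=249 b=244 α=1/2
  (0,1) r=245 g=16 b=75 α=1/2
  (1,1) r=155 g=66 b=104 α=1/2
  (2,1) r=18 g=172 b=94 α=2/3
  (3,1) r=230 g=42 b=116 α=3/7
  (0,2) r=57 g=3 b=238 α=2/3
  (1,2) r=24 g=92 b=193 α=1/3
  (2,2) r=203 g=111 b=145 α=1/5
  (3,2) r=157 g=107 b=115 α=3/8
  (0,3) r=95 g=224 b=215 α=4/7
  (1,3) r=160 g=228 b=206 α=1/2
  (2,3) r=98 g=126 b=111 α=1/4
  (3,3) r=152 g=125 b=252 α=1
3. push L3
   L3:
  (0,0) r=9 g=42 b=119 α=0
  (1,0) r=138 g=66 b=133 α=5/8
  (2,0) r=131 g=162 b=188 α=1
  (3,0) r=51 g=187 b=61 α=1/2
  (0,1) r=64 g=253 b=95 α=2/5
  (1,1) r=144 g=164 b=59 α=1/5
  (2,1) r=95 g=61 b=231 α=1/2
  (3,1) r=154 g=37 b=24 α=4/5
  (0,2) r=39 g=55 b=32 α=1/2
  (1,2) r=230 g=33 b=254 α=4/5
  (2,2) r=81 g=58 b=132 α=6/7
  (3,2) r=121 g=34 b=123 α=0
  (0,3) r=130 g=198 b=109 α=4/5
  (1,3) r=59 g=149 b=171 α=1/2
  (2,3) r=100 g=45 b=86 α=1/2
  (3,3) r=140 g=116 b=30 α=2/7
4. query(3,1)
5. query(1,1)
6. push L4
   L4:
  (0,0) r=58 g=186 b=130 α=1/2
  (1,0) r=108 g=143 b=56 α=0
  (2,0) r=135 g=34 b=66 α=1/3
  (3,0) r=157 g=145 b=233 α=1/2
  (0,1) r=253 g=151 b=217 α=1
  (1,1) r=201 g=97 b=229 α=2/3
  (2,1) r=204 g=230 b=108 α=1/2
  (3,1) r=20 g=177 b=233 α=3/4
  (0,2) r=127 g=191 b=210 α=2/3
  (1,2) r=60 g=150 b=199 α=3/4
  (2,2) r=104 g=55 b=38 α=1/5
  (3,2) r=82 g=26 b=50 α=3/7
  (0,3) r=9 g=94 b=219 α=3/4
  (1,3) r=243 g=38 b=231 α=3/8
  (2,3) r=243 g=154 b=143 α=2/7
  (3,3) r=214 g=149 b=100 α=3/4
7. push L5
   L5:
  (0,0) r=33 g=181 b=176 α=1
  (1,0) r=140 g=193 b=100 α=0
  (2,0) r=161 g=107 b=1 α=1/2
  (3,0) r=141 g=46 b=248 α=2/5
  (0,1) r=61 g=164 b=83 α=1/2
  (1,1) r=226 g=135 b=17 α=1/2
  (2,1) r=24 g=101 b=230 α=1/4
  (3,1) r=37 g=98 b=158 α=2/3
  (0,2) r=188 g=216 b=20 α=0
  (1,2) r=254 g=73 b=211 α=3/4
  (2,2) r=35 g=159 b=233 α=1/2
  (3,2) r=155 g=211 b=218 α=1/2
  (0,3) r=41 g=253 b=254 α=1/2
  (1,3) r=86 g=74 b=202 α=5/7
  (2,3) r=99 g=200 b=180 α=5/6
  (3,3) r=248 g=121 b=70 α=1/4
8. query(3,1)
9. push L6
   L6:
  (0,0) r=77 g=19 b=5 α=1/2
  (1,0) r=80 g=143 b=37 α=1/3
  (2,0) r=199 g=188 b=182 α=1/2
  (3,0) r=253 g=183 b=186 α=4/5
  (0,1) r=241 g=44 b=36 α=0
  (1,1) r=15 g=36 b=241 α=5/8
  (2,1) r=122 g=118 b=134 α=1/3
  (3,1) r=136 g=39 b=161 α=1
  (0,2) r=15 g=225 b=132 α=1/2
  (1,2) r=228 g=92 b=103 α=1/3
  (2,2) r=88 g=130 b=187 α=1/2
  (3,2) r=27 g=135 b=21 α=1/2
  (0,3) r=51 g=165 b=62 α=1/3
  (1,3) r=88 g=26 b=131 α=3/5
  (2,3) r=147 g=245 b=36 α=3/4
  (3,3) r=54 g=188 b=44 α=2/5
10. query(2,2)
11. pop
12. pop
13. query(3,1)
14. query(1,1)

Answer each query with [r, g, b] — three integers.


query (3,1) [L1,L2,L3] — begin 0,0,0
+L1 (α=1/2) → [17/2, 79/2, 89/2]
+L2 (α=3/7) → [724/7, 284/7, 526/7]
+L3 (α=4/5) → [5036/35, 264/7, 1198/35]
= [144, 38, 34]

(1,1) stack=L1,L2,L3; from [0,0,0]:
after L1 α=1/2: [129/2, 237/2, 103]
after L2 α=1/2: [439/4, 369/4, 207/2]
after L3 α=1/5: [583/5, 533/5, 473/5]
rounded: [117, 107, 95]

at x=3,y=1 over L1,L2,L3,L4,L5:
after L1 α=1/2: [17/2, 79/2, 89/2]
after L2 α=3/7: [724/7, 284/7, 526/7]
after L3 α=4/5: [5036/35, 264/7, 1198/35]
after L4 α=3/4: [1784/35, 3981/28, 25663/140]
after L5 α=2/3: [1458/35, 9469/84, 23301/140]
= [42, 113, 166]

(2,2) stack=L1,L2,L3,L4,L5,L6; from [0,0,0]:
L1 α=1/6: [10, 5, 95/6]
L2 α=1/5: [243/5, 131/5, 125/3]
L3 α=6/7: [2673/35, 1871/35, 2501/21]
L4 α=1/5: [14332/175, 9409/175, 10802/105]
L5 α=1/2: [20457/350, 18617/175, 35267/210]
L6 α=1/2: [51257/700, 41367/350, 74537/420]
rounded: [73, 118, 177]

at x=3,y=1 over L1,L2,L3,L4:
after L1 α=1/2: [17/2, 79/2, 89/2]
after L2 α=3/7: [724/7, 284/7, 526/7]
after L3 α=4/5: [5036/35, 264/7, 1198/35]
after L4 α=3/4: [1784/35, 3981/28, 25663/140]
= [51, 142, 183]

at x=1,y=1 over L1,L2,L3,L4:
L1 α=1/2: [129/2, 237/2, 103]
L2 α=1/2: [439/4, 369/4, 207/2]
L3 α=1/5: [583/5, 533/5, 473/5]
L4 α=2/3: [2593/15, 501/5, 921/5]
→ [173, 100, 184]


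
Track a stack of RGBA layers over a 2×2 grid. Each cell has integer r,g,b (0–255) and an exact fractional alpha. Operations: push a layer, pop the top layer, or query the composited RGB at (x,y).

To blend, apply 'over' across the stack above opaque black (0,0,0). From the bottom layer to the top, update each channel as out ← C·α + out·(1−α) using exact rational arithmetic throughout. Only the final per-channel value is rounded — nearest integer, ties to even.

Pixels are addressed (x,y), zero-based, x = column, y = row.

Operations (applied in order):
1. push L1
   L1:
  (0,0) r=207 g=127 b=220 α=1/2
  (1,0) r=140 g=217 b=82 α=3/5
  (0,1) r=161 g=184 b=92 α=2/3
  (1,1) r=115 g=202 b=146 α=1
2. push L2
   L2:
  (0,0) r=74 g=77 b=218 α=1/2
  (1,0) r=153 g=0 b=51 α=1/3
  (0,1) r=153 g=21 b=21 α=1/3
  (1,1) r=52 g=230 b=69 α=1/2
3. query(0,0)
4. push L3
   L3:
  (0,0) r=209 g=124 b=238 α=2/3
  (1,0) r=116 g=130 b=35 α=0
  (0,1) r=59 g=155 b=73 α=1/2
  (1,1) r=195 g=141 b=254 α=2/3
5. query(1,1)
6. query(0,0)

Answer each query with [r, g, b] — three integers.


at x=0,y=0 over L1,L2:
after L1 α=1/2: [207/2, 127/2, 110]
after L2 α=1/2: [355/4, 281/4, 164]
rounded: [89, 70, 164]

query (1,1) [L1,L2,L3] — begin 0,0,0
after L1 α=1: [115, 202, 146]
after L2 α=1/2: [167/2, 216, 215/2]
after L3 α=2/3: [947/6, 166, 1231/6]
= [158, 166, 205]

(0,0) stack=L1,L2,L3; from [0,0,0]:
after L1 α=1/2: [207/2, 127/2, 110]
after L2 α=1/2: [355/4, 281/4, 164]
after L3 α=2/3: [2027/12, 1273/12, 640/3]
rounded: [169, 106, 213]


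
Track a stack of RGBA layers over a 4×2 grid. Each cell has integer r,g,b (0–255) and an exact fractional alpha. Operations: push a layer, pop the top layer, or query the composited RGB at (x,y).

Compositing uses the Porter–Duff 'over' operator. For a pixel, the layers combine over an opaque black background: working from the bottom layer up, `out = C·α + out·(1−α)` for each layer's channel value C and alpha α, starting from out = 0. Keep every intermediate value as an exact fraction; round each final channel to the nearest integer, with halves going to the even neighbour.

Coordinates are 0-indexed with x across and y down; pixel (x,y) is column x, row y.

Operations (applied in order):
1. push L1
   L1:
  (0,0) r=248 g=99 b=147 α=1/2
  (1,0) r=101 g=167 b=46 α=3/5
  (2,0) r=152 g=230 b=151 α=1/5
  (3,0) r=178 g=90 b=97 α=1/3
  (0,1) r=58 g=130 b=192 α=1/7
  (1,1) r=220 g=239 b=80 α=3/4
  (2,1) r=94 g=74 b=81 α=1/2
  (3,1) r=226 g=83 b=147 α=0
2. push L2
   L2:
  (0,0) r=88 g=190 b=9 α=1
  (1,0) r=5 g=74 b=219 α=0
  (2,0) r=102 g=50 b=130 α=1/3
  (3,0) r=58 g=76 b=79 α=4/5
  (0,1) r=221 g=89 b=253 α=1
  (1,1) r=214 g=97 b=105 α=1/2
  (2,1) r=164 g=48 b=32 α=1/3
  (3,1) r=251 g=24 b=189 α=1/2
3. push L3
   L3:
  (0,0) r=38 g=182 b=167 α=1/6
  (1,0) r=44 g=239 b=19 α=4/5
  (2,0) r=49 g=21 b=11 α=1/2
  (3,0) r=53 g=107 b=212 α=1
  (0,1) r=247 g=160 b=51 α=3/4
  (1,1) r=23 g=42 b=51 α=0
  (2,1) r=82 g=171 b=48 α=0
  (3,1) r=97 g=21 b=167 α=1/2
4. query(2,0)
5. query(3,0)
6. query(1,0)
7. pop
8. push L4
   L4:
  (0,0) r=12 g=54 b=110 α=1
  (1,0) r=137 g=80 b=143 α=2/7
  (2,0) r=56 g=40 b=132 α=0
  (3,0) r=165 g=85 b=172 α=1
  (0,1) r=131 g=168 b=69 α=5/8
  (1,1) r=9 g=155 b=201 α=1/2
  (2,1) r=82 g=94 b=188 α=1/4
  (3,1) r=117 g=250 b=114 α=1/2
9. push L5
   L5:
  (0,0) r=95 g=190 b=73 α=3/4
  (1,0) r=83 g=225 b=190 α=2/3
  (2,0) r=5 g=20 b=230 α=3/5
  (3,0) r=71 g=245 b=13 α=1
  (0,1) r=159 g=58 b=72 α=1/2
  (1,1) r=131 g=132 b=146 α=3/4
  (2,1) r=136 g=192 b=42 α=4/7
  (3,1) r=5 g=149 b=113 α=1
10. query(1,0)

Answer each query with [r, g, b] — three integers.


(2,0) stack=L1,L2,L3; from [0,0,0]:
after L1 α=1/5: [152/5, 46, 151/5]
after L2 α=1/3: [814/15, 142/3, 952/15]
after L3 α=1/2: [1549/30, 205/6, 1117/30]
→ [52, 34, 37]

(3,0) stack=L1,L2,L3; from [0,0,0]:
L1 α=1/3: [178/3, 30, 97/3]
L2 α=4/5: [874/15, 334/5, 209/3]
L3 α=1: [53, 107, 212]
→ [53, 107, 212]

at x=1,y=0 over L1,L2,L3:
after L1 α=3/5: [303/5, 501/5, 138/5]
after L2 α=0: [303/5, 501/5, 138/5]
after L3 α=4/5: [1183/25, 5281/25, 518/25]
→ [47, 211, 21]

(1,0) stack=L1,L2,L4,L5; from [0,0,0]:
after L1 α=3/5: [303/5, 501/5, 138/5]
after L2 α=0: [303/5, 501/5, 138/5]
after L4 α=2/7: [577/7, 661/7, 424/7]
after L5 α=2/3: [1739/21, 3811/21, 1028/7]
rounded: [83, 181, 147]


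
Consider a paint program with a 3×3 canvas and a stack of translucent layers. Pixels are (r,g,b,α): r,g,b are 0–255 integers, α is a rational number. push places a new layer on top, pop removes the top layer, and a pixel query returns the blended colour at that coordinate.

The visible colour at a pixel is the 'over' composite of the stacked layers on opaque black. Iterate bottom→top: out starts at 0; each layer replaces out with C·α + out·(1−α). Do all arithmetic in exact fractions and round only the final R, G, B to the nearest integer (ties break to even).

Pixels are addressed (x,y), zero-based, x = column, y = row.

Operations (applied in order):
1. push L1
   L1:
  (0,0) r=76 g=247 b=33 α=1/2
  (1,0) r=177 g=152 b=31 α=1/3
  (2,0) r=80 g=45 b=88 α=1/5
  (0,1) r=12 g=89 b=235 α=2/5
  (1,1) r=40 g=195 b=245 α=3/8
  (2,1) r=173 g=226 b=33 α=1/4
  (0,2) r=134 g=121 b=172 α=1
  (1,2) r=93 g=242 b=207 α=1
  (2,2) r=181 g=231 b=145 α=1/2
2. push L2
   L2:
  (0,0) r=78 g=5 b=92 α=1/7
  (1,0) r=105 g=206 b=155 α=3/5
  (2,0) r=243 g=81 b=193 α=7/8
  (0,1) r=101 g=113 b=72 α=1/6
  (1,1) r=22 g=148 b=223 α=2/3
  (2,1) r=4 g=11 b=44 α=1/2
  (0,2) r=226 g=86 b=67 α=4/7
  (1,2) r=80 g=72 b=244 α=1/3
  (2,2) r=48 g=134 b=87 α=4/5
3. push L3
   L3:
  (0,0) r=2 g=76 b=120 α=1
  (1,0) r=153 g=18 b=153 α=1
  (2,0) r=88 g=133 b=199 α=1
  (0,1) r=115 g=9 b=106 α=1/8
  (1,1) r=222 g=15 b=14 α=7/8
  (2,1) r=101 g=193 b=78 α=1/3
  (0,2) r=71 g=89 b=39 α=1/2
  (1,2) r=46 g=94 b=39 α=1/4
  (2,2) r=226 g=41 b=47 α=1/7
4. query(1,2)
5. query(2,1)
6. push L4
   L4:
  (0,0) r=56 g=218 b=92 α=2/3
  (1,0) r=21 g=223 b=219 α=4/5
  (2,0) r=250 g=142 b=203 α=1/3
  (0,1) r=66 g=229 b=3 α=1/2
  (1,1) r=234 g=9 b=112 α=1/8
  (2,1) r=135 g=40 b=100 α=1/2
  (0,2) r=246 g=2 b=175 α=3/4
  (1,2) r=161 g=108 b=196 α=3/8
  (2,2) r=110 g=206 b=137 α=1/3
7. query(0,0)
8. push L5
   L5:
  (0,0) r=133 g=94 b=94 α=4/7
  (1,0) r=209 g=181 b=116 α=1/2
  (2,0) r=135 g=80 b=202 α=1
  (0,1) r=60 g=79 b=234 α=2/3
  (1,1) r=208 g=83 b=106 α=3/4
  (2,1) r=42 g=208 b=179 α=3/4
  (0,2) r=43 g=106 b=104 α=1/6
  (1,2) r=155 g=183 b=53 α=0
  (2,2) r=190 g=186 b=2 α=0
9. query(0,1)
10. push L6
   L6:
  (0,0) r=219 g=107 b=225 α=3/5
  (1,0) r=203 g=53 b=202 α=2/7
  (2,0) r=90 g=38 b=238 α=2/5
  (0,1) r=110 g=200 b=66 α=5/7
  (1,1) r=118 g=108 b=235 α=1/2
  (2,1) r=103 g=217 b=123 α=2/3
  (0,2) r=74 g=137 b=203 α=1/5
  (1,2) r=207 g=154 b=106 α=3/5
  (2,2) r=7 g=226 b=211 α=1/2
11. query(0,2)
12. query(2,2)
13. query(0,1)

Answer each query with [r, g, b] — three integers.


query (1,2) [L1,L2,L3] — begin 0,0,0
after L1 α=1: [93, 242, 207]
after L2 α=1/3: [266/3, 556/3, 658/3]
after L3 α=1/4: [78, 325/2, 697/4]
rounded: [78, 162, 174]

at x=2,y=1 over L1,L2,L3:
L1 α=1/4: [173/4, 113/2, 33/4]
L2 α=1/2: [189/8, 135/4, 209/8]
L3 α=1/3: [593/12, 521/6, 521/12]
→ [49, 87, 43]

at x=0,y=0 over L1,L2,L3,L4:
after L1 α=1/2: [38, 247/2, 33/2]
after L2 α=1/7: [306/7, 746/7, 191/7]
after L3 α=1: [2, 76, 120]
after L4 α=2/3: [38, 512/3, 304/3]
= [38, 171, 101]

at x=0,y=1 over L1,L2,L3,L4,L5:
L1 α=2/5: [24/5, 178/5, 94]
L2 α=1/6: [125/6, 97/2, 271/3]
L3 α=1/8: [1565/48, 697/16, 2215/24]
L4 α=1/2: [4733/96, 4361/32, 2287/48]
L5 α=2/3: [16253/288, 3139/32, 24751/144]
→ [56, 98, 172]

at x=0,y=2 over L1,L2,L3,L4,L5,L6:
+L1 (α=1) → [134, 121, 172]
+L2 (α=4/7) → [1306/7, 101, 112]
+L3 (α=1/2) → [1803/14, 95, 151/2]
+L4 (α=3/4) → [12135/56, 101/4, 1201/8]
+L5 (α=1/6) → [63083/336, 929/24, 2279/16]
+L6 (α=1/5) → [69299/420, 1751/30, 3091/20]
= [165, 58, 155]

(2,2) stack=L1,L2,L3,L4,L5,L6; from [0,0,0]:
L1 α=1/2: [181/2, 231/2, 145/2]
L2 α=4/5: [113/2, 1303/10, 841/10]
L3 α=1/7: [565/7, 4114/35, 394/5]
L4 α=1/3: [1900/21, 5146/35, 491/5]
L5 α=0: [1900/21, 5146/35, 491/5]
L6 α=1/2: [2047/42, 6528/35, 773/5]
→ [49, 187, 155]

query (0,1) [L1,L2,L3,L4,L5,L6] — begin 0,0,0
after L1 α=2/5: [24/5, 178/5, 94]
after L2 α=1/6: [125/6, 97/2, 271/3]
after L3 α=1/8: [1565/48, 697/16, 2215/24]
after L4 α=1/2: [4733/96, 4361/32, 2287/48]
after L5 α=2/3: [16253/288, 3139/32, 24751/144]
after L6 α=5/7: [95453/1008, 19139/112, 48511/504]
= [95, 171, 96]


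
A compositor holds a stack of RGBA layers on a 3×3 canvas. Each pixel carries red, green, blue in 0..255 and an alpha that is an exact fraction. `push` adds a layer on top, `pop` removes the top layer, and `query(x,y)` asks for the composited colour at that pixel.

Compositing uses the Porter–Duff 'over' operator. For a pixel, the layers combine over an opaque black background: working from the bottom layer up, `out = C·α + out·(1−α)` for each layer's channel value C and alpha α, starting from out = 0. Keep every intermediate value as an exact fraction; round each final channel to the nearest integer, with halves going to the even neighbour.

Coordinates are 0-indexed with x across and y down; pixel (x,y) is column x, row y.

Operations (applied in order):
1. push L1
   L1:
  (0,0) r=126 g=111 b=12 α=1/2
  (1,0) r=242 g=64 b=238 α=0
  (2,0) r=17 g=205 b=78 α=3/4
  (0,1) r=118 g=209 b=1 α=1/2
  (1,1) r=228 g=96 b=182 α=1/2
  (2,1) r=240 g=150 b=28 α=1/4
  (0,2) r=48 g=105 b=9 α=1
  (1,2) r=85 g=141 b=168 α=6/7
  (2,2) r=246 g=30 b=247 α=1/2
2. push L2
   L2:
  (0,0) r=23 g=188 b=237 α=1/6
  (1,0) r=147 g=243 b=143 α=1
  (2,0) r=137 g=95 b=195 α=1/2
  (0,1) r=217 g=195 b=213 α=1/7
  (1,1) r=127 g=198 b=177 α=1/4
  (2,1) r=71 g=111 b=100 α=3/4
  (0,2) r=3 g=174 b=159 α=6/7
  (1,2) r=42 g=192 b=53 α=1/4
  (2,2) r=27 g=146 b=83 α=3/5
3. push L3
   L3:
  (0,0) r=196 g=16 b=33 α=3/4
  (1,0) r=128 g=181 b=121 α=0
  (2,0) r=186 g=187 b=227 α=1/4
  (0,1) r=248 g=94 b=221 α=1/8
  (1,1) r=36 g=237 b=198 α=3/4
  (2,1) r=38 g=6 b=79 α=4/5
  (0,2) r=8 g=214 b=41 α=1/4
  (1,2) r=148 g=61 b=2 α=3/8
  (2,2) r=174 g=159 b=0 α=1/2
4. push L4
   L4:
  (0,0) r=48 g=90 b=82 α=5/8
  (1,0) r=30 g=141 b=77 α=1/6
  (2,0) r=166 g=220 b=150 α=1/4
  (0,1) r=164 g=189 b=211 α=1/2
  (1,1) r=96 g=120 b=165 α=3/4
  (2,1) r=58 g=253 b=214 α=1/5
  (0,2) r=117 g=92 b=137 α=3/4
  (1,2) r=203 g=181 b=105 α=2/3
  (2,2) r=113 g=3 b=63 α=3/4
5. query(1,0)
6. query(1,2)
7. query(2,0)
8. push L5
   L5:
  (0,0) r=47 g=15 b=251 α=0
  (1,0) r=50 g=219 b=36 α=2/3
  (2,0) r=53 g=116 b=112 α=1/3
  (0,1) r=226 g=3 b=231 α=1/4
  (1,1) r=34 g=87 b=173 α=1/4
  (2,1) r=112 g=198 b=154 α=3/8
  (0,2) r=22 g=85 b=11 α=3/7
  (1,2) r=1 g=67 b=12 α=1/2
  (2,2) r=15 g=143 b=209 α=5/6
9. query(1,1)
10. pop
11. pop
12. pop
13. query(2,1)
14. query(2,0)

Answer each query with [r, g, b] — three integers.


(1,0) stack=L1,L2,L3,L4; from [0,0,0]:
+L1 (α=0) → [0, 0, 0]
+L2 (α=1) → [147, 243, 143]
+L3 (α=0) → [147, 243, 143]
+L4 (α=1/6) → [255/2, 226, 132]
→ [128, 226, 132]

at x=1,y=2 over L1,L2,L3,L4:
after L1 α=6/7: [510/7, 846/7, 144]
after L2 α=1/4: [456/7, 1941/14, 485/4]
after L3 α=3/8: [1347/14, 12267/112, 2449/32]
after L4 α=2/3: [7031/42, 52811/336, 9169/96]
→ [167, 157, 96]

at x=2,y=0 over L1,L2,L3,L4:
L1 α=3/4: [51/4, 615/4, 117/2]
L2 α=1/2: [599/8, 995/8, 507/4]
L3 α=1/4: [3285/32, 4481/32, 2429/16]
L4 α=1/4: [15167/128, 20483/128, 9687/64]
= [118, 160, 151]

query (1,1) [L1,L2,L3,L4,L5] — begin 0,0,0
+L1 (α=1/2) → [114, 48, 91]
+L2 (α=1/4) → [469/4, 171/2, 225/2]
+L3 (α=3/4) → [901/16, 1593/8, 1413/8]
+L4 (α=3/4) → [5509/64, 4473/32, 5373/32]
+L5 (α=1/4) → [18703/256, 16203/128, 21655/128]
= [73, 127, 169]

at x=2,y=1 over L1,L2:
+L1 (α=1/4) → [60, 75/2, 7]
+L2 (α=3/4) → [273/4, 741/8, 307/4]
→ [68, 93, 77]

query (2,0) [L1,L2] — begin 0,0,0
+L1 (α=3/4) → [51/4, 615/4, 117/2]
+L2 (α=1/2) → [599/8, 995/8, 507/4]
→ [75, 124, 127]


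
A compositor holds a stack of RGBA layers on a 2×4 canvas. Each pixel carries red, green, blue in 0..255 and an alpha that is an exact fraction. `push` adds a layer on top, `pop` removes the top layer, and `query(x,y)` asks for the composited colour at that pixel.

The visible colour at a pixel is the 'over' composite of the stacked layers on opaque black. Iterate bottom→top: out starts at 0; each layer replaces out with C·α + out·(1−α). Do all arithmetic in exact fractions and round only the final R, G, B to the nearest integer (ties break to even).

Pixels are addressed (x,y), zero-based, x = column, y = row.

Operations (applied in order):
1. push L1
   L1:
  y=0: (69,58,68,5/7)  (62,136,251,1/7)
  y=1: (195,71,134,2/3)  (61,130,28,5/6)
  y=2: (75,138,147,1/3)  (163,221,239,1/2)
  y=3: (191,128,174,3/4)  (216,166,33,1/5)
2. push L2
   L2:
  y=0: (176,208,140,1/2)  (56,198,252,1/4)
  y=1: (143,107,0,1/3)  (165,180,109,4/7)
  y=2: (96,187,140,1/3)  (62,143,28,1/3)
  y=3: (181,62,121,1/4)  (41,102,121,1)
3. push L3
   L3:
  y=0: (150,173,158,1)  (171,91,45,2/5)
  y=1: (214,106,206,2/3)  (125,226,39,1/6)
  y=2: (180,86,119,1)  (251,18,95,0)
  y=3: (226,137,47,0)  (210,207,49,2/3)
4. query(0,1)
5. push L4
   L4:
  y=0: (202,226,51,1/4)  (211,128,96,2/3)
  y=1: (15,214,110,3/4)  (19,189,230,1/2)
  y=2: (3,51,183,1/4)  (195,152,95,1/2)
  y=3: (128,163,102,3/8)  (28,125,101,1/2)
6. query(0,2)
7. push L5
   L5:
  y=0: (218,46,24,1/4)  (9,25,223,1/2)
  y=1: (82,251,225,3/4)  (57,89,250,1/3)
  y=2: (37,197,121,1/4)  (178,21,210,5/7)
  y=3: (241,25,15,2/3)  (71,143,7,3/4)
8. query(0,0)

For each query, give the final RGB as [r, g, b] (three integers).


query (0,1) [L1,L2,L3] — begin 0,0,0
L1 α=2/3: [130, 142/3, 268/3]
L2 α=1/3: [403/3, 605/9, 536/9]
L3 α=2/3: [1687/9, 2513/27, 4244/27]
= [187, 93, 157]

at x=0,y=2 over L1,L2,L3,L4:
+L1 (α=1/3) → [25, 46, 49]
+L2 (α=1/3) → [146/3, 93, 238/3]
+L3 (α=1) → [180, 86, 119]
+L4 (α=1/4) → [543/4, 309/4, 135]
→ [136, 77, 135]

at x=0,y=0 over L1,L2,L3,L4,L5:
+L1 (α=5/7) → [345/7, 290/7, 340/7]
+L2 (α=1/2) → [1577/14, 873/7, 660/7]
+L3 (α=1) → [150, 173, 158]
+L4 (α=1/4) → [163, 745/4, 525/4]
+L5 (α=1/4) → [707/4, 2419/16, 1671/16]
rounded: [177, 151, 104]


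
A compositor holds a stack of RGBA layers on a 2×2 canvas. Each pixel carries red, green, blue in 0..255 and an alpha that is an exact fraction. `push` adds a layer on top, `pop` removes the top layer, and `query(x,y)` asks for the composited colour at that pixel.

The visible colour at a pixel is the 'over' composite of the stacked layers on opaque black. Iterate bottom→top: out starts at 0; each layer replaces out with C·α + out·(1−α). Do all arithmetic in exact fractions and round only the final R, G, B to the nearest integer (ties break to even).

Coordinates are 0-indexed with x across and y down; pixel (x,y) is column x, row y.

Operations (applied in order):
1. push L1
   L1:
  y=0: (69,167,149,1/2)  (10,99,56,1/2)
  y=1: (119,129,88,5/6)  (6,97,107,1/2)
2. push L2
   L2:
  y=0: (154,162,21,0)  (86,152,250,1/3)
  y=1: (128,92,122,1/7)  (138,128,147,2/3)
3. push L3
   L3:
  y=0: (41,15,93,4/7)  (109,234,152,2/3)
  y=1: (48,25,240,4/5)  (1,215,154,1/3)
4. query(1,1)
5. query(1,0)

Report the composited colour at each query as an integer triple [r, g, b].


at x=1,y=1 over L1,L2,L3:
L1 α=1/2: [3, 97/2, 107/2]
L2 α=2/3: [93, 203/2, 695/6]
L3 α=1/3: [187/3, 418/3, 1157/9]
rounded: [62, 139, 129]

query (1,0) [L1,L2,L3] — begin 0,0,0
+L1 (α=1/2) → [5, 99/2, 28]
+L2 (α=1/3) → [32, 251/3, 102]
+L3 (α=2/3) → [250/3, 1655/9, 406/3]
= [83, 184, 135]


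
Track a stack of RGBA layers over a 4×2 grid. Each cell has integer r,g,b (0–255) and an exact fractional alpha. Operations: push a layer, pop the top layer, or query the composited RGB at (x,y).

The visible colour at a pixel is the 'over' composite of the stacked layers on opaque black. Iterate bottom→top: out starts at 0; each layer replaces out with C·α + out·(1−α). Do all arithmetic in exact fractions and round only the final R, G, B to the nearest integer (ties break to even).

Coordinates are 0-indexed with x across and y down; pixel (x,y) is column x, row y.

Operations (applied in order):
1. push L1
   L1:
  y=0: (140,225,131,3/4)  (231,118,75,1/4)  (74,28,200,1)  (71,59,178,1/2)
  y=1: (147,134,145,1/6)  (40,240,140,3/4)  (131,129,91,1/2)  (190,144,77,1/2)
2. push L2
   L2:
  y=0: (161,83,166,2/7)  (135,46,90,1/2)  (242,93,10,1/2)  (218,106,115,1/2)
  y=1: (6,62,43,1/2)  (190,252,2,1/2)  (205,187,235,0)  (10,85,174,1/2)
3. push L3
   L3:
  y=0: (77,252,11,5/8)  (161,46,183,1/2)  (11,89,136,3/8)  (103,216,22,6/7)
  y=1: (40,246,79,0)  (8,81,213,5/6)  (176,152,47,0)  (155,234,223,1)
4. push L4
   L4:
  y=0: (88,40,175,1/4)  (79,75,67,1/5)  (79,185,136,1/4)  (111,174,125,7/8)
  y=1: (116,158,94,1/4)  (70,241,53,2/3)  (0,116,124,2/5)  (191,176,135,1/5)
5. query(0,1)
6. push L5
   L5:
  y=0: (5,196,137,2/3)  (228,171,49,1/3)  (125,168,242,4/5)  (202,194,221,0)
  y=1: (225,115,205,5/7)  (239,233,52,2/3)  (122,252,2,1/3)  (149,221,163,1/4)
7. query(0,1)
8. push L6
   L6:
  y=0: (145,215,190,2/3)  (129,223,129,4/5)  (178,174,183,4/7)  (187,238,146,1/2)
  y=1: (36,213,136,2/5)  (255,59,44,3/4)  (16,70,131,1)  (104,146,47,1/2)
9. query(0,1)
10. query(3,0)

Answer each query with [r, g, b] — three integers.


(0,1) stack=L1,L2,L3,L4; from [0,0,0]:
after L1 α=1/6: [49/2, 67/3, 145/6]
after L2 α=1/2: [61/4, 253/6, 403/12]
after L3 α=0: [61/4, 253/6, 403/12]
after L4 α=1/4: [647/16, 569/8, 779/16]
→ [40, 71, 49]

at x=0,y=1 over L1,L2,L3,L4,L5:
L1 α=1/6: [49/2, 67/3, 145/6]
L2 α=1/2: [61/4, 253/6, 403/12]
L3 α=0: [61/4, 253/6, 403/12]
L4 α=1/4: [647/16, 569/8, 779/16]
L5 α=5/7: [9647/56, 2869/28, 8979/56]
→ [172, 102, 160]

query (0,1) [L1,L2,L3,L4,L5,L6] — begin 0,0,0
+L1 (α=1/6) → [49/2, 67/3, 145/6]
+L2 (α=1/2) → [61/4, 253/6, 403/12]
+L3 (α=0) → [61/4, 253/6, 403/12]
+L4 (α=1/4) → [647/16, 569/8, 779/16]
+L5 (α=5/7) → [9647/56, 2869/28, 8979/56]
+L6 (α=2/5) → [32973/280, 4107/28, 42169/280]
rounded: [118, 147, 151]

query (3,0) [L1,L2,L3,L4,L5,L6] — begin 0,0,0
after L1 α=1/2: [71/2, 59/2, 89]
after L2 α=1/2: [507/4, 271/4, 102]
after L3 α=6/7: [2979/28, 5455/28, 234/7]
after L4 α=7/8: [24735/224, 39559/224, 6359/56]
after L5 α=0: [24735/224, 39559/224, 6359/56]
after L6 α=1/2: [66623/448, 92871/448, 14535/112]
= [149, 207, 130]


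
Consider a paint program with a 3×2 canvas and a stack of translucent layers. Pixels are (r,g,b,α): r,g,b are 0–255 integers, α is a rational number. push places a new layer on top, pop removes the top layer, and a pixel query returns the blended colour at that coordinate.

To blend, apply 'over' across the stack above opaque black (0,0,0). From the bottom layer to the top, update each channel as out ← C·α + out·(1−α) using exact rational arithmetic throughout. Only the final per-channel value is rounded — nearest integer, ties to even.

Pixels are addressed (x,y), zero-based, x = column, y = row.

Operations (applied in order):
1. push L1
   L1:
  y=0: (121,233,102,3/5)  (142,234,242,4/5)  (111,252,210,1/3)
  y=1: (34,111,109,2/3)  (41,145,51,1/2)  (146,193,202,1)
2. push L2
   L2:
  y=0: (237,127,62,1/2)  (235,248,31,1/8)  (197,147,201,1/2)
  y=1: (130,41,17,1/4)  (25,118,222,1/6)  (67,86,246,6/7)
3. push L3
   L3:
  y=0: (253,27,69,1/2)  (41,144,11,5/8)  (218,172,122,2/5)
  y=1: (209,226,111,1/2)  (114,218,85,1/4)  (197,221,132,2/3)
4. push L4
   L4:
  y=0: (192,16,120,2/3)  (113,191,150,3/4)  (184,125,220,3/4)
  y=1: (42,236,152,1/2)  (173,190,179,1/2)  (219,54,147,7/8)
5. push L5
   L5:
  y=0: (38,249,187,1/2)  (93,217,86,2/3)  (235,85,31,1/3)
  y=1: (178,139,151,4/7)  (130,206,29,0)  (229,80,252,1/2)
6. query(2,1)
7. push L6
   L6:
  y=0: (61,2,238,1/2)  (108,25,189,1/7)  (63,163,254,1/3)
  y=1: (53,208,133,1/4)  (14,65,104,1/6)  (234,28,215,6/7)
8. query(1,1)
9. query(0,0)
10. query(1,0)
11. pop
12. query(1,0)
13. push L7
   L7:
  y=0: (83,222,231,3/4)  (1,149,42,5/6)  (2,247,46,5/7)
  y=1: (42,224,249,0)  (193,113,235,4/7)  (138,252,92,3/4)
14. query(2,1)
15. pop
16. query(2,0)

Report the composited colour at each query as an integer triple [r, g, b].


query (2,1) [L1,L2,L3,L4,L5] — begin 0,0,0
after L1 α=1: [146, 193, 202]
after L2 α=6/7: [548/7, 709/7, 1678/7]
after L3 α=2/3: [1102/7, 3803/21, 3526/21]
after L4 α=7/8: [11833/56, 11741/168, 25135/168]
after L5 α=1/2: [24657/112, 25181/336, 67471/336]
= [220, 75, 201]

query (1,1) [L1,L2,L3,L4,L5,L6] — begin 0,0,0
after L1 α=1/2: [41/2, 145/2, 51/2]
after L2 α=1/6: [85/4, 961/12, 233/4]
after L3 α=1/4: [711/16, 1833/16, 1039/16]
after L4 α=1/2: [3479/32, 4873/32, 3903/32]
after L5 α=0: [3479/32, 4873/32, 3903/32]
after L6 α=1/6: [17843/192, 8815/64, 22843/192]
rounded: [93, 138, 119]

query (0,0) [L1,L2,L3,L4,L5,L6] — begin 0,0,0
L1 α=3/5: [363/5, 699/5, 306/5]
L2 α=1/2: [774/5, 667/5, 308/5]
L3 α=1/2: [2039/10, 401/5, 653/10]
L4 α=2/3: [5879/30, 187/5, 3053/30]
L5 α=1/2: [7019/60, 716/5, 8663/60]
L6 α=1/2: [10679/120, 363/5, 22943/120]
→ [89, 73, 191]

at x=1,y=0 over L1,L2,L3,L4,L5,L6:
L1 α=4/5: [568/5, 936/5, 968/5]
L2 α=1/8: [5151/40, 974/5, 6931/40]
L3 α=5/8: [23653/320, 3261/20, 22993/320]
L4 α=3/4: [132133/1280, 14721/80, 166993/1280]
L5 α=2/3: [370213/3840, 49441/240, 129051/1280]
L6 α=1/7: [439333/4480, 50441/280, 508113/4480]
rounded: [98, 180, 113]

at x=1,y=0 over L1,L2,L3,L4,L5:
after L1 α=4/5: [568/5, 936/5, 968/5]
after L2 α=1/8: [5151/40, 974/5, 6931/40]
after L3 α=5/8: [23653/320, 3261/20, 22993/320]
after L4 α=3/4: [132133/1280, 14721/80, 166993/1280]
after L5 α=2/3: [370213/3840, 49441/240, 129051/1280]
→ [96, 206, 101]

(2,1) stack=L1,L2,L3,L4,L5,L7; from [0,0,0]:
+L1 (α=1) → [146, 193, 202]
+L2 (α=6/7) → [548/7, 709/7, 1678/7]
+L3 (α=2/3) → [1102/7, 3803/21, 3526/21]
+L4 (α=7/8) → [11833/56, 11741/168, 25135/168]
+L5 (α=1/2) → [24657/112, 25181/336, 67471/336]
+L7 (α=3/4) → [71025/448, 279197/1344, 160207/1344]
→ [159, 208, 119]

(2,0) stack=L1,L2,L3,L4,L5; from [0,0,0]:
after L1 α=1/3: [37, 84, 70]
after L2 α=1/2: [117, 231/2, 271/2]
after L3 α=2/5: [787/5, 1381/10, 1301/10]
after L4 α=3/4: [3547/20, 5131/40, 7901/40]
after L5 α=1/3: [5897/30, 2277/20, 8521/60]
→ [197, 114, 142]


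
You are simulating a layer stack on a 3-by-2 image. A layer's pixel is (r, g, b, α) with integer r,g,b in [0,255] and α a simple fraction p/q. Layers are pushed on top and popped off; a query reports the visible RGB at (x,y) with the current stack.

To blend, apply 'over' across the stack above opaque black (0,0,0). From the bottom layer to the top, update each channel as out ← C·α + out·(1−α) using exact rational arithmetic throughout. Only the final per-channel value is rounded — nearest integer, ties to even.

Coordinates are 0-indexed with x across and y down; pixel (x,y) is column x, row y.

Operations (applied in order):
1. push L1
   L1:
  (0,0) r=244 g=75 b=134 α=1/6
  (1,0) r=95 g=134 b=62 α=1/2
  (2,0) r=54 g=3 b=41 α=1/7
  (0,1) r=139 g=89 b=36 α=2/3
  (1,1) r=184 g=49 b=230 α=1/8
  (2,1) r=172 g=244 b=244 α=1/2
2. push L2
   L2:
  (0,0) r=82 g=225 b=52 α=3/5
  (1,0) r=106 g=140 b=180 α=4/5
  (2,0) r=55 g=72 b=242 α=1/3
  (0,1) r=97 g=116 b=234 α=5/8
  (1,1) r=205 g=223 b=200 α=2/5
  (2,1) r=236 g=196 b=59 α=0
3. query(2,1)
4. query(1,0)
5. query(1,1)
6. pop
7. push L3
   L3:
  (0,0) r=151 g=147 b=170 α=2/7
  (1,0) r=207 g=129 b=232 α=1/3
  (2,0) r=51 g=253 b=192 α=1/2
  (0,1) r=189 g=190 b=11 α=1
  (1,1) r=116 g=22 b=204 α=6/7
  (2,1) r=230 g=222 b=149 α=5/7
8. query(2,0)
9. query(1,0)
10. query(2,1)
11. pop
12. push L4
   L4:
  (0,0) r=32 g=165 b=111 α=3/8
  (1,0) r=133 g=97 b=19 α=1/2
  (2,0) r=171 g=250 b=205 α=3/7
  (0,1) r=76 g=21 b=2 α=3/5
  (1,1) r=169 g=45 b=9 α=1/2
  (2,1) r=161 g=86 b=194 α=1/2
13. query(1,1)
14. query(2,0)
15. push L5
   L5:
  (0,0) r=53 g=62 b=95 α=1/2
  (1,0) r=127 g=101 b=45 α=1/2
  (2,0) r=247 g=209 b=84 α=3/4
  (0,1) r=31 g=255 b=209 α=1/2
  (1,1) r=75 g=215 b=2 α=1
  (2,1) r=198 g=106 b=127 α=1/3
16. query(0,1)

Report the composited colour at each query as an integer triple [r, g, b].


query (2,1) [L1,L2] — begin 0,0,0
after L1 α=1/2: [86, 122, 122]
after L2 α=0: [86, 122, 122]
= [86, 122, 122]

at x=1,y=0 over L1,L2:
L1 α=1/2: [95/2, 67, 31]
L2 α=4/5: [943/10, 627/5, 751/5]
rounded: [94, 125, 150]

(1,1) stack=L1,L2; from [0,0,0]:
after L1 α=1/8: [23, 49/8, 115/4]
after L2 α=2/5: [479/5, 743/8, 389/4]
→ [96, 93, 97]

at x=2,y=0 over L1,L3:
after L1 α=1/7: [54/7, 3/7, 41/7]
after L3 α=1/2: [411/14, 887/7, 1385/14]
= [29, 127, 99]

at x=1,y=0 over L1,L3:
after L1 α=1/2: [95/2, 67, 31]
after L3 α=1/3: [302/3, 263/3, 98]
rounded: [101, 88, 98]

query (2,1) [L1,L3] — begin 0,0,0
after L1 α=1/2: [86, 122, 122]
after L3 α=5/7: [1322/7, 1354/7, 989/7]
rounded: [189, 193, 141]

query (1,1) [L1,L4] — begin 0,0,0
L1 α=1/8: [23, 49/8, 115/4]
L4 α=1/2: [96, 409/16, 151/8]
→ [96, 26, 19]

query (2,0) [L1,L4] — begin 0,0,0
+L1 (α=1/7) → [54/7, 3/7, 41/7]
+L4 (α=3/7) → [3807/49, 5262/49, 4469/49]
= [78, 107, 91]

query (0,1) [L1,L4,L5] — begin 0,0,0
after L1 α=2/3: [278/3, 178/3, 24]
after L4 α=3/5: [248/3, 109/3, 54/5]
after L5 α=1/2: [341/6, 437/3, 1099/10]
→ [57, 146, 110]


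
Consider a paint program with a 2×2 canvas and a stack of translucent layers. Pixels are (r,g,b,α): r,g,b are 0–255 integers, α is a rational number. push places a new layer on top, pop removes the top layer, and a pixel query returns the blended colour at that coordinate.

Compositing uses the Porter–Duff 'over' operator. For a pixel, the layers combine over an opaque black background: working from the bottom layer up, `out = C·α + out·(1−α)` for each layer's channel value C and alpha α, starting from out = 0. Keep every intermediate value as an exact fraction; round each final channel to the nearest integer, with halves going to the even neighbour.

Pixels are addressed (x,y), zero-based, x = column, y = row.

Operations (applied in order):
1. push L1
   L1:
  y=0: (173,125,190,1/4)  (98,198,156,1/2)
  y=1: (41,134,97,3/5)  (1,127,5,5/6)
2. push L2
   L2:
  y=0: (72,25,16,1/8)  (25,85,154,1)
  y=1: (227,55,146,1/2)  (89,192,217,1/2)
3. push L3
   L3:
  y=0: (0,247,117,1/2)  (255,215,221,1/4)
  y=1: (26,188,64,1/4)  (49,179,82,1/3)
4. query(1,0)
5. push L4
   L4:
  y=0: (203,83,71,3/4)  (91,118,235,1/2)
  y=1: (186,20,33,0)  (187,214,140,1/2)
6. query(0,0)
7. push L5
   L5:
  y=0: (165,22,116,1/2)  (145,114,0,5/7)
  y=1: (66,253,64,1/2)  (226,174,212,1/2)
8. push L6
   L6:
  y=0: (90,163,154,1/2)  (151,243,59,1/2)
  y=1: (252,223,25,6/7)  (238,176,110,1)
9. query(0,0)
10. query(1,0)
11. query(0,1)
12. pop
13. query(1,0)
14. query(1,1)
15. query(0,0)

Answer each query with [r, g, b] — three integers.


at x=1,y=0 over L1,L2,L3:
L1 α=1/2: [49, 99, 78]
L2 α=1: [25, 85, 154]
L3 α=1/4: [165/2, 235/2, 683/4]
rounded: [82, 118, 171]

at x=0,y=0 over L1,L2,L3,L4:
+L1 (α=1/4) → [173/4, 125/4, 95/2]
+L2 (α=1/8) → [1499/32, 975/32, 697/16]
+L3 (α=1/2) → [1499/64, 8879/64, 2569/32]
+L4 (α=3/4) → [40475/256, 24815/256, 9385/128]
= [158, 97, 73]

query (0,0) [L1,L2,L3,L4,L5,L6] — begin 0,0,0
+L1 (α=1/4) → [173/4, 125/4, 95/2]
+L2 (α=1/8) → [1499/32, 975/32, 697/16]
+L3 (α=1/2) → [1499/64, 8879/64, 2569/32]
+L4 (α=3/4) → [40475/256, 24815/256, 9385/128]
+L5 (α=1/2) → [82715/512, 30447/512, 24233/256]
+L6 (α=1/2) → [128795/1024, 113903/1024, 63657/512]
→ [126, 111, 124]

(1,0) stack=L1,L2,L3,L4,L5,L6; from [0,0,0]:
L1 α=1/2: [49, 99, 78]
L2 α=1: [25, 85, 154]
L3 α=1/4: [165/2, 235/2, 683/4]
L4 α=1/2: [347/4, 471/4, 1623/8]
L5 α=5/7: [1797/14, 1611/14, 1623/28]
L6 α=1/2: [3911/28, 5013/28, 3275/56]
→ [140, 179, 58]

query (0,1) [L1,L2,L3,L4,L5,L6] — begin 0,0,0
after L1 α=3/5: [123/5, 402/5, 291/5]
after L2 α=1/2: [629/5, 677/10, 1021/10]
after L3 α=1/4: [2017/20, 3911/40, 3703/40]
after L4 α=0: [2017/20, 3911/40, 3703/40]
after L5 α=1/2: [3337/40, 14031/80, 6263/80]
after L6 α=6/7: [63817/280, 121071/560, 2609/80]
rounded: [228, 216, 33]

query (1,0) [L1,L2,L3,L4,L5] — begin 0,0,0
+L1 (α=1/2) → [49, 99, 78]
+L2 (α=1) → [25, 85, 154]
+L3 (α=1/4) → [165/2, 235/2, 683/4]
+L4 (α=1/2) → [347/4, 471/4, 1623/8]
+L5 (α=5/7) → [1797/14, 1611/14, 1623/28]
= [128, 115, 58]

at x=1,y=1 over L1,L2,L3,L4,L5:
after L1 α=5/6: [5/6, 635/6, 25/6]
after L2 α=1/2: [539/12, 1787/12, 1327/12]
after L3 α=1/3: [833/18, 2861/18, 1819/18]
after L4 α=1/2: [4199/36, 6713/36, 4339/36]
after L5 α=1/2: [12335/72, 12977/72, 11971/72]
= [171, 180, 166]

query (0,0) [L1,L2,L3,L4,L5] — begin 0,0,0
after L1 α=1/4: [173/4, 125/4, 95/2]
after L2 α=1/8: [1499/32, 975/32, 697/16]
after L3 α=1/2: [1499/64, 8879/64, 2569/32]
after L4 α=3/4: [40475/256, 24815/256, 9385/128]
after L5 α=1/2: [82715/512, 30447/512, 24233/256]
→ [162, 59, 95]


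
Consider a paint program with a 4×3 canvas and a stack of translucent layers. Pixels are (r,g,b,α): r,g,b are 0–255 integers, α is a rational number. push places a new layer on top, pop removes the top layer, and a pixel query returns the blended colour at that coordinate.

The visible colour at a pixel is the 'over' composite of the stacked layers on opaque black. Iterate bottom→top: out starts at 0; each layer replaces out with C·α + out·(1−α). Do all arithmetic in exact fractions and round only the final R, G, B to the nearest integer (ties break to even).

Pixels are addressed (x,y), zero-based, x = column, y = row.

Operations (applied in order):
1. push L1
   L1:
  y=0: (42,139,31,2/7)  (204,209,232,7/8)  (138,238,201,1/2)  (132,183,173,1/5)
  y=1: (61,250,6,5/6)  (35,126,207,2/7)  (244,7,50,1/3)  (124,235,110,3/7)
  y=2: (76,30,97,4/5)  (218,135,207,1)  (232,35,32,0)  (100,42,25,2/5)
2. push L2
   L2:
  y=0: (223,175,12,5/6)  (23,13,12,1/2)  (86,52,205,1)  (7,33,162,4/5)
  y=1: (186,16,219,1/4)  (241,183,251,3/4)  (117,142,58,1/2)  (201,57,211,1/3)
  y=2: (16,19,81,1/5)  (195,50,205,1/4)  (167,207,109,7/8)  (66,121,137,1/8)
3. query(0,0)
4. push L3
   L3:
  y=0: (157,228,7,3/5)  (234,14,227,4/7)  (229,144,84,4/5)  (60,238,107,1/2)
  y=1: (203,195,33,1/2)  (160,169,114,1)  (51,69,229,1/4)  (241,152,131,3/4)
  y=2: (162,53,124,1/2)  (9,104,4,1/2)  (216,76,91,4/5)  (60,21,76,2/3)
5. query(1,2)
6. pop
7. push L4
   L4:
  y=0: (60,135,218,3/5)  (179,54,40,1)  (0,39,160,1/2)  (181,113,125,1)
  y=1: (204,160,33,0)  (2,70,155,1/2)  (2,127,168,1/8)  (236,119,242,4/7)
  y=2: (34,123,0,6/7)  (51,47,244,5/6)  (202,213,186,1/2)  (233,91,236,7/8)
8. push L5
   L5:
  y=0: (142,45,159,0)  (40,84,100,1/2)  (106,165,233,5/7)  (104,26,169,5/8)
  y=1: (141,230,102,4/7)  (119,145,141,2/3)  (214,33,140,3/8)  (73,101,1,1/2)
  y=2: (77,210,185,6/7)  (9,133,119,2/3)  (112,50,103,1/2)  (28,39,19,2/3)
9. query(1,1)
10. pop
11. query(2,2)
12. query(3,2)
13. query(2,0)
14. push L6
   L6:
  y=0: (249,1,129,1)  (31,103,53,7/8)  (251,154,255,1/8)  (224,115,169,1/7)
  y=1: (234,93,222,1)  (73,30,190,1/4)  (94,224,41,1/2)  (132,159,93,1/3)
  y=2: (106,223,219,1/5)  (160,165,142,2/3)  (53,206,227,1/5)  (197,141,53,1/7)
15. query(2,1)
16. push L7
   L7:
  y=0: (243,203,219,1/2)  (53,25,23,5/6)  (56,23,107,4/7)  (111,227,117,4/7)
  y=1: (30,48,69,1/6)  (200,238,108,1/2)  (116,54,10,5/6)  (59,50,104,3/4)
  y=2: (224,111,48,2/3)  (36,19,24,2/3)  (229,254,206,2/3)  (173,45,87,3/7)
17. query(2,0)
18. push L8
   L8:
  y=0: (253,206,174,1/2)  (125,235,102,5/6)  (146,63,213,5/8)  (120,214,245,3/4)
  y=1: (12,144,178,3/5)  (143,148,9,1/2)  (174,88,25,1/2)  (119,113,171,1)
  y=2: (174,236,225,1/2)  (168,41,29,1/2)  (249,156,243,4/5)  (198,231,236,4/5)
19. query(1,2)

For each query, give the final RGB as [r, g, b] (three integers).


query (0,0) [L1,L2] — begin 0,0,0
after L1 α=2/7: [12, 278/7, 62/7]
after L2 α=5/6: [1127/6, 6403/42, 241/21]
rounded: [188, 152, 11]

query (1,2) [L1,L2,L3] — begin 0,0,0
L1 α=1: [218, 135, 207]
L2 α=1/4: [849/4, 455/4, 413/2]
L3 α=1/2: [885/8, 871/8, 421/4]
rounded: [111, 109, 105]

query (1,1) [L1,L2,L4,L5] — begin 0,0,0
L1 α=2/7: [10, 36, 414/7]
L2 α=3/4: [733/4, 585/4, 5685/28]
L4 α=1/2: [741/8, 865/8, 10025/56]
L5 α=2/3: [2645/24, 3185/24, 25817/168]
→ [110, 133, 154]

at x=2,y=2 over L1,L2,L4:
L1 α=0: [0, 0, 0]
L2 α=7/8: [1169/8, 1449/8, 763/8]
L4 α=1/2: [2785/16, 3153/16, 2251/16]
rounded: [174, 197, 141]

query (3,2) [L1,L2,L4] — begin 0,0,0
+L1 (α=2/5) → [40, 84/5, 10]
+L2 (α=1/8) → [173/4, 1193/40, 207/8]
+L4 (α=7/8) → [6697/32, 26673/320, 13423/64]
rounded: [209, 83, 210]

query (2,0) [L1,L2,L4] — begin 0,0,0
+L1 (α=1/2) → [69, 119, 201/2]
+L2 (α=1) → [86, 52, 205]
+L4 (α=1/2) → [43, 91/2, 365/2]
rounded: [43, 46, 182]

(2,1) stack=L1,L2,L4,L6; from [0,0,0]:
after L1 α=1/3: [244/3, 7/3, 50/3]
after L2 α=1/2: [595/6, 433/6, 112/3]
after L4 α=1/8: [4177/48, 3793/48, 161/3]
after L6 α=1/2: [8689/96, 14545/96, 142/3]
→ [91, 152, 47]

at x=2,y=0 over L1,L2,L4,L6,L7:
after L1 α=1/2: [69, 119, 201/2]
after L2 α=1: [86, 52, 205]
after L4 α=1/2: [43, 91/2, 365/2]
after L6 α=1/8: [69, 945/16, 3065/16]
after L7 α=4/7: [431/7, 4307/112, 16043/112]
→ [62, 38, 143]

at x=1,y=2 over L1,L2,L4,L6,L7,L8:
+L1 (α=1) → [218, 135, 207]
+L2 (α=1/4) → [849/4, 455/4, 413/2]
+L4 (α=5/6) → [623/8, 465/8, 951/4]
+L6 (α=2/3) → [1061/8, 1035/8, 2087/12]
+L7 (α=2/3) → [1637/24, 1339/24, 2663/36]
+L8 (α=1/2) → [5669/48, 2323/48, 3707/72]
= [118, 48, 51]


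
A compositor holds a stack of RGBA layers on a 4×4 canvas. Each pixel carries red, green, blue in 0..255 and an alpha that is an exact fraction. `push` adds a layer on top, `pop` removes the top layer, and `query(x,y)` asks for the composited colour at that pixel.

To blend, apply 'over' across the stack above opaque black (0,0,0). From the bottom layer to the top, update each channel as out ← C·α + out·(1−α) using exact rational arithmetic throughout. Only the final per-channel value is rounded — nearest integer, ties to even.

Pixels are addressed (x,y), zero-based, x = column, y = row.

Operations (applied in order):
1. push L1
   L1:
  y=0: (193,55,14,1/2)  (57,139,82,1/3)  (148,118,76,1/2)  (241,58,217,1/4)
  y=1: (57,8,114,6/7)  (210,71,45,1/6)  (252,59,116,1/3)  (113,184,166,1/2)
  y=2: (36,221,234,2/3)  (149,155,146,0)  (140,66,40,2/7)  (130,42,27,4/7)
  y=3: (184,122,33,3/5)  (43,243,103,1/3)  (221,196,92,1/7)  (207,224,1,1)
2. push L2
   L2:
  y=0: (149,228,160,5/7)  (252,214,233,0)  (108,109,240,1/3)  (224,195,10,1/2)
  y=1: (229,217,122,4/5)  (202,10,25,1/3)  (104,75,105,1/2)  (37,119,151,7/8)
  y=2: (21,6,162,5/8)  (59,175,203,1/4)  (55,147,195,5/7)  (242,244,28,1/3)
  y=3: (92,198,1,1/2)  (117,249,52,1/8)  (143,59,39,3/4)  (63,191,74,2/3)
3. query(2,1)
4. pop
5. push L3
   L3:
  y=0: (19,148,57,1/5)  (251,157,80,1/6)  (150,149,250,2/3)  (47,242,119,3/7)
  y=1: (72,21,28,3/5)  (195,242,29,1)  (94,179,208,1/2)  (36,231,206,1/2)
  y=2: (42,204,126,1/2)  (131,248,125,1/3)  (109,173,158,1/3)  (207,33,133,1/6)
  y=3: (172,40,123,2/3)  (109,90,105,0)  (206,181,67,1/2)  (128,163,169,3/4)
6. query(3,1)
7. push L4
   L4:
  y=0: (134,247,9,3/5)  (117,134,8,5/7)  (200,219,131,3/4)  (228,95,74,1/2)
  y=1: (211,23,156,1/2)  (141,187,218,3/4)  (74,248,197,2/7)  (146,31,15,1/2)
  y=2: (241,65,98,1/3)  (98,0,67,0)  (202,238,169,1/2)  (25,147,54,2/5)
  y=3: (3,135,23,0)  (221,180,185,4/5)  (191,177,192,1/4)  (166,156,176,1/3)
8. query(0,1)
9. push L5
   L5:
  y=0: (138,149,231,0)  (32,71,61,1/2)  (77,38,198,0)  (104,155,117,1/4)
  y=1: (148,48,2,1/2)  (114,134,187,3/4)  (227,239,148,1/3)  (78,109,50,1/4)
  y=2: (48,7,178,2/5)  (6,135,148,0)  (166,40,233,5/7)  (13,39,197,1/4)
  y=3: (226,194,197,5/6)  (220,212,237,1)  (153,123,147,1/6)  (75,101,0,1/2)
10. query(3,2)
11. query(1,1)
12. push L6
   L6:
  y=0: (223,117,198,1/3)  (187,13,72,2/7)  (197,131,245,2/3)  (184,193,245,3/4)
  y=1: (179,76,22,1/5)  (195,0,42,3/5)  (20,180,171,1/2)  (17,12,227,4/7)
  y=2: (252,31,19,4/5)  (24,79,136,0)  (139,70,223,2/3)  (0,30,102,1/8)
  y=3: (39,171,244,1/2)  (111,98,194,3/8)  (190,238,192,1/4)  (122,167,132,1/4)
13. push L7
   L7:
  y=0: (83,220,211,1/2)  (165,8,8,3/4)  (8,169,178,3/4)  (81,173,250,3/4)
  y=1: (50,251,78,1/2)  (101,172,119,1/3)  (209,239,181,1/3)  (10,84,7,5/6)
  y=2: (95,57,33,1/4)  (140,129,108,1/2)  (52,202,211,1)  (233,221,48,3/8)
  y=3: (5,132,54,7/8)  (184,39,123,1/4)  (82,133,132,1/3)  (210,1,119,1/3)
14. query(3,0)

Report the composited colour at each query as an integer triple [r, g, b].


at x=2,y=1 over L1,L2:
L1 α=1/3: [84, 59/3, 116/3]
L2 α=1/2: [94, 142/3, 431/6]
rounded: [94, 47, 72]

at x=3,y=1 over L1,L3:
after L1 α=1/2: [113/2, 92, 83]
after L3 α=1/2: [185/4, 323/2, 289/2]
= [46, 162, 144]

(0,1) stack=L1,L3,L4; from [0,0,0]:
+L1 (α=6/7) → [342/7, 48/7, 684/7]
+L3 (α=3/5) → [2196/35, 537/35, 1956/35]
+L4 (α=1/2) → [9581/70, 671/35, 3708/35]
= [137, 19, 106]

at x=3,y=2 over L1,L3,L4,L5:
L1 α=4/7: [520/7, 24, 108/7]
L3 α=1/6: [4049/42, 51/2, 1471/42]
L4 α=2/5: [4749/70, 741/10, 2983/70]
L5 α=1/4: [15157/280, 2613/40, 22739/280]
= [54, 65, 81]

at x=1,y=1 over L1,L3,L4,L5:
after L1 α=1/6: [35, 71/6, 15/2]
after L3 α=1: [195, 242, 29]
after L4 α=3/4: [309/2, 803/4, 683/4]
after L5 α=3/4: [993/8, 2411/16, 2927/16]
→ [124, 151, 183]

(3,0) stack=L1,L3,L4,L5,L6,L7; from [0,0,0]:
L1 α=1/4: [241/4, 29/2, 217/4]
L3 α=3/7: [382/7, 112, 82]
L4 α=1/2: [989/7, 207/2, 78]
L5 α=1/4: [3695/28, 931/8, 351/4]
L6 α=3/4: [19151/112, 5563/32, 3291/16]
L7 α=3/4: [46367/448, 22171/128, 15291/64]
= [103, 173, 239]
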